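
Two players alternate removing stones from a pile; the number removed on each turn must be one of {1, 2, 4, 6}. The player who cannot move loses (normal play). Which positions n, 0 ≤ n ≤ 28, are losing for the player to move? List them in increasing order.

0, 3, 8, 11, 16, 19, 24, 27

G(0) = 0
G(1) = mex{0} = 1
G(2) = mex{1,0} = 2
G(3) = mex{2,1} = 0
G(4) = mex{0,2,0} = 1
G(5) = mex{1,0,1} = 2
G(6) = mex{2,1,2,0} = 3
G(7) = mex{3,2,0,1} = 4
G(8) = mex{4,3,1,2} = 0
G(9) = mex{0,4,2,0} = 1
G(10) = mex{1,0,3,1} = 2
G(11) = mex{2,1,4,2} = 0
G(12) = mex{0,2,0,3} = 1
G(13) = mex{1,0,1,4} = 2
G(14) = mex{2,1,2,0} = 3
G(15) = mex{3,2,0,1} = 4
G(16) = mex{4,3,1,2} = 0
G(17) = mex{0,4,2,0} = 1
G(18) = mex{1,0,3,1} = 2
G(19) = mex{2,1,4,2} = 0
G(20) = mex{0,2,0,3} = 1
G(21) = mex{1,0,1,4} = 2
G(22) = mex{2,1,2,0} = 3
G(23) = mex{3,2,0,1} = 4
G(24) = mex{4,3,1,2} = 0
G(25) = mex{0,4,2,0} = 1
G(26) = mex{1,0,3,1} = 2
G(27) = mex{2,1,4,2} = 0
G(28) = mex{0,2,0,3} = 1
P-positions are exactly the n with G(n) = 0.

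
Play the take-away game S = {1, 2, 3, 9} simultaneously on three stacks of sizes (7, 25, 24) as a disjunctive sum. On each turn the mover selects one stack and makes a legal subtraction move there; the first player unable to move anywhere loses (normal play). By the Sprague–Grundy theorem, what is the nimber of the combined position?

All stacks use S = {1, 2, 3, 9}:
n :  0  1  2  3  4  5  6  7  8  9 10 11 12 13 14 15 16 17 18 19 20 21 22 23 24 25
G :  0  1  2  3  0  1  2  3  0  1  2  3  0  1  2  3  0  1  2  3  0  1  2  3  0  1
Stack A: G(7) = 3.
Stack B: G(25) = 1.
Stack C: G(24) = 0.
Combined Grundy value = 3 ⊕ 1 ⊕ 0 = 2.

2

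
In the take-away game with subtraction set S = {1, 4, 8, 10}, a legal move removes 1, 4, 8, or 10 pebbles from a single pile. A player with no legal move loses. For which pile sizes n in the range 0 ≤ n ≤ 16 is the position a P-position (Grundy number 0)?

0, 2, 5, 7, 14, 16

n :  0  1  2  3  4  5  6  7  8  9 10 11 12 13 14 15 16
G :  0  1  0  1  2  0  1  0  1  2  3  2  3  4  0  1  0
P-positions are exactly the n with G(n) = 0.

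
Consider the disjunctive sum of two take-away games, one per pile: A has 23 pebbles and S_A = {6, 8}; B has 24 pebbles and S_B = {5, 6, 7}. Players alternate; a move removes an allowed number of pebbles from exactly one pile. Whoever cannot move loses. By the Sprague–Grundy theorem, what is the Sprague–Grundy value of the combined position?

1

Pile A, S = {6, 8}:
n :  0  1  2  3  4  5  6  7  8  9 10 11 12 13 14 15 16 17 18 19 20 21 22 23
G :  0  0  0  0  0  0  1  1  1  1  1  1  2  2  0  0  0  0  0  0  1  1  1  1
G_A(23) = 1.
Pile B, S = {5, 6, 7}:
G(0) = 0
G(1) = mex{} = 0
G(2) = mex{} = 0
G(3) = mex{} = 0
G(4) = mex{} = 0
G(5) = mex{0} = 1
G(6) = mex{0,0} = 1
G(7) = mex{0,0,0} = 1
G(8) = mex{0,0,0} = 1
G(9) = mex{0,0,0} = 1
G(10) = mex{1,0,0} = 2
G(11) = mex{1,1,0} = 2
G(12) = mex{1,1,1} = 0
G(13) = mex{1,1,1} = 0
G(14) = mex{1,1,1} = 0
G(15) = mex{2,1,1} = 0
G(16) = mex{2,2,1} = 0
G(17) = mex{0,2,2} = 1
G(18) = mex{0,0,2} = 1
G(19) = mex{0,0,0} = 1
G(20) = mex{0,0,0} = 1
G(21) = mex{0,0,0} = 1
G(22) = mex{1,0,0} = 2
G(23) = mex{1,1,0} = 2
G(24) = mex{1,1,1} = 0
G_B(24) = 0.
Combined Grundy value = 1 ⊕ 0 = 1.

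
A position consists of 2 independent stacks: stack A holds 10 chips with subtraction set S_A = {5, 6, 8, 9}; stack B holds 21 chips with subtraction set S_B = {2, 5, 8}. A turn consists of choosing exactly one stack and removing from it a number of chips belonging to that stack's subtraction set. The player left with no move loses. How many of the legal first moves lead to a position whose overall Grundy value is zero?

3

Stack A, S = {5, 6, 8, 9}:
n :  0  1  2  3  4  5  6  7  8  9 10
G :  0  0  0  0  0  1  1  1  1  1  2
G_A(10) = 2.
Stack B, S = {2, 5, 8}:
G(0) = 0
G(1) = mex{} = 0
G(2) = mex{0} = 1
G(3) = mex{0} = 1
G(4) = mex{1} = 0
G(5) = mex{1,0} = 2
G(6) = mex{0,0} = 1
G(7) = mex{2,1} = 0
G(8) = mex{1,1,0} = 2
G(9) = mex{0,0,0} = 1
G(10) = mex{2,2,1} = 0
G(11) = mex{1,1,1} = 0
G(12) = mex{0,0,0} = 1
G(13) = mex{0,2,2} = 1
G(14) = mex{1,1,1} = 0
G(15) = mex{1,0,0} = 2
G(16) = mex{0,0,2} = 1
G(17) = mex{2,1,1} = 0
G(18) = mex{1,1,0} = 2
G(19) = mex{0,0,0} = 1
G(20) = mex{2,2,1} = 0
G(21) = mex{1,1,1} = 0
G_B(21) = 0.
Combined Grundy value = 2 ⊕ 0 = 2.
A winning move leaves total XOR = 0, i.e. changes one component's Grundy value g to g ⊕ X where X is the current total.
Stack A: need g' = 2⊕2 = 0. Options: 10−5→G=1, 10−6→G=0, 10−8→G=0, 10−9→G=0. Hits: 3.
Stack B: need g' = 0⊕2 = 2. Options: 21−2→G=1, 21−5→G=1, 21−8→G=1. Hits: 0.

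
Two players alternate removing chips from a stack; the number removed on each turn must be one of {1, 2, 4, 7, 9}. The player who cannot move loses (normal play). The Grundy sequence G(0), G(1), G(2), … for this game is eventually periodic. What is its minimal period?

n :  0  1  2  3  4  5  6  7  8  9 10 11 12 13 14 15 16 17 18 19 20 21 22 23
G :  0  1  2  0  1  2  0  1  2  3  4  0  1  2  0  1  2  0  1  2  3  4  0  1
G(n+11) = G(n) holds for n = 0,…,8 (a full window of length max(S) = 9), so the sequence is purely periodic with period 11.

11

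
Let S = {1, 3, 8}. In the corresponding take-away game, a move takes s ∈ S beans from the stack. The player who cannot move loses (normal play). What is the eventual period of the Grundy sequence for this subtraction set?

11

G(0) = 0
G(1) = mex{0} = 1
G(2) = mex{1} = 0
G(3) = mex{0,0} = 1
G(4) = mex{1,1} = 0
G(5) = mex{0,0} = 1
G(6) = mex{1,1} = 0
G(7) = mex{0,0} = 1
G(8) = mex{1,1,0} = 2
G(9) = mex{2,0,1} = 3
G(10) = mex{3,1,0} = 2
G(11) = mex{2,2,1} = 0
G(12) = mex{0,3,0} = 1
G(13) = mex{1,2,1} = 0
G(14) = mex{0,0,0} = 1
G(15) = mex{1,1,1} = 0
G(16) = mex{0,0,2} = 1
G(17) = mex{1,1,3} = 0
G(18) = mex{0,0,2} = 1
G(19) = mex{1,1,0} = 2
G(20) = mex{2,0,1} = 3
G(21) = mex{3,1,0} = 2
G(22) = mex{2,2,1} = 0
G(23) = mex{0,3,0} = 1
G(n+11) = G(n) holds for n = 0,…,7 (a full window of length max(S) = 8), so the sequence is purely periodic with period 11.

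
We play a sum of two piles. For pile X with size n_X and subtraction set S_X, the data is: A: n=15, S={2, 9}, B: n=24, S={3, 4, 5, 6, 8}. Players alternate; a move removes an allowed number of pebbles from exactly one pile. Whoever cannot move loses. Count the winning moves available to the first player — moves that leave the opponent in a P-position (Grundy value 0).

0

Pile A, S = {2, 9}:
G(0) = 0
G(1) = mex{} = 0
G(2) = mex{0} = 1
G(3) = mex{0} = 1
G(4) = mex{1} = 0
G(5) = mex{1} = 0
G(6) = mex{0} = 1
G(7) = mex{0} = 1
G(8) = mex{1} = 0
G(9) = mex{1,0} = 2
G(10) = mex{0,0} = 1
G(11) = mex{2,1} = 0
G(12) = mex{1,1} = 0
G(13) = mex{0,0} = 1
G(14) = mex{0,0} = 1
G(15) = mex{1,1} = 0
G_A(15) = 0.
Pile B, S = {3, 4, 5, 6, 8}:
G(0) = 0
G(1) = mex{} = 0
G(2) = mex{} = 0
G(3) = mex{0} = 1
G(4) = mex{0,0} = 1
G(5) = mex{0,0,0} = 1
G(6) = mex{1,0,0,0} = 2
G(7) = mex{1,1,0,0} = 2
G(8) = mex{1,1,1,0,0} = 2
G(9) = mex{2,1,1,1,0} = 3
G(10) = mex{2,2,1,1,0} = 3
G(11) = mex{2,2,2,1,1} = 0
G(12) = mex{3,2,2,2,1} = 0
G(13) = mex{3,3,2,2,1} = 0
G(14) = mex{0,3,3,2,2} = 1
G(15) = mex{0,0,3,3,2} = 1
G(16) = mex{0,0,0,3,2} = 1
G(17) = mex{1,0,0,0,3} = 2
G(18) = mex{1,1,0,0,3} = 2
G(19) = mex{1,1,1,0,0} = 2
G(20) = mex{2,1,1,1,0} = 3
G(21) = mex{2,2,1,1,0} = 3
G(22) = mex{2,2,2,1,1} = 0
G(23) = mex{3,2,2,2,1} = 0
G(24) = mex{3,3,2,2,1} = 0
G_B(24) = 0.
Combined Grundy value = 0 ⊕ 0 = 0.
A winning move leaves total XOR = 0, i.e. changes one component's Grundy value g to g ⊕ X where X is the current total.
Pile A: target g' = 0⊕0 = 0, but every legal move changes the Grundy value (mex property), so 0 moves.
Pile B: target g' = 0⊕0 = 0, but every legal move changes the Grundy value (mex property), so 0 moves.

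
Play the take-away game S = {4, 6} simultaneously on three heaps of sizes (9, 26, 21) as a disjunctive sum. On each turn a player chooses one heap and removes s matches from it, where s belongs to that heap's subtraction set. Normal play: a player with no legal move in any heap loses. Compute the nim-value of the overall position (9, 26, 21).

All heaps use S = {4, 6}:
G(0) = 0
G(1) = mex{} = 0
G(2) = mex{} = 0
G(3) = mex{} = 0
G(4) = mex{0} = 1
G(5) = mex{0} = 1
G(6) = mex{0,0} = 1
G(7) = mex{0,0} = 1
G(8) = mex{1,0} = 2
G(9) = mex{1,0} = 2
G(10) = mex{1,1} = 0
G(11) = mex{1,1} = 0
G(12) = mex{2,1} = 0
G(13) = mex{2,1} = 0
G(14) = mex{0,2} = 1
G(15) = mex{0,2} = 1
G(16) = mex{0,0} = 1
G(17) = mex{0,0} = 1
G(18) = mex{1,0} = 2
G(19) = mex{1,0} = 2
G(20) = mex{1,1} = 0
G(21) = mex{1,1} = 0
G(22) = mex{2,1} = 0
G(23) = mex{2,1} = 0
G(24) = mex{0,2} = 1
G(25) = mex{0,2} = 1
G(26) = mex{0,0} = 1
Heap A: G(9) = 2.
Heap B: G(26) = 1.
Heap C: G(21) = 0.
Combined Grundy value = 2 ⊕ 1 ⊕ 0 = 3.

3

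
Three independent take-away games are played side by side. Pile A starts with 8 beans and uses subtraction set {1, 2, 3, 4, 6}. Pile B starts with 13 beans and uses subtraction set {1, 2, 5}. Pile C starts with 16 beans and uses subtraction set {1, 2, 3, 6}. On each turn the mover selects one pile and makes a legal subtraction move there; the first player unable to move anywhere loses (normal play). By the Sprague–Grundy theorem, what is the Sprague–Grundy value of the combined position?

2

Pile A, S = {1, 2, 3, 4, 6}:
n : 0 1 2 3 4 5 6 7 8
G : 0 1 2 3 4 0 1 2 3
G_A(8) = 3.
Pile B, S = {1, 2, 5}:
G(0) = 0
G(1) = mex{0} = 1
G(2) = mex{1,0} = 2
G(3) = mex{2,1} = 0
G(4) = mex{0,2} = 1
G(5) = mex{1,0,0} = 2
G(6) = mex{2,1,1} = 0
G(7) = mex{0,2,2} = 1
G(8) = mex{1,0,0} = 2
G(9) = mex{2,1,1} = 0
G(10) = mex{0,2,2} = 1
G(11) = mex{1,0,0} = 2
G(12) = mex{2,1,1} = 0
G(13) = mex{0,2,2} = 1
G_B(13) = 1.
Pile C, S = {1, 2, 3, 6}:
n :  0  1  2  3  4  5  6  7  8  9 10 11 12 13 14 15 16
G :  0  1  2  3  0  1  2  3  0  1  2  3  0  1  2  3  0
G_C(16) = 0.
Combined Grundy value = 3 ⊕ 1 ⊕ 0 = 2.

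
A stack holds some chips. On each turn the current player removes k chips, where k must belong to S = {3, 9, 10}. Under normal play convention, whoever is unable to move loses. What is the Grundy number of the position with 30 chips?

n :  0  1  2  3  4  5  6  7  8  9 10 11 12 13 14 15 16 17 18 19 20 21 22 23 24 25 26 27 28 29 30
G :  0  0  0  1  1  1  0  0  0  1  1  1  2  0  0  3  1  1  2  0  0  0  1  1  1  0  0  0  1  1  1

1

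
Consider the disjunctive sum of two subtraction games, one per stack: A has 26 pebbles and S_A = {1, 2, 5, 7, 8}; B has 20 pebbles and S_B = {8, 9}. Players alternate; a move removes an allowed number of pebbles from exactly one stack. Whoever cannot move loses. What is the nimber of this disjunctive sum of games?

2

Stack A, S = {1, 2, 5, 7, 8}:
G(0) = 0
G(1) = mex{0} = 1
G(2) = mex{1,0} = 2
G(3) = mex{2,1} = 0
G(4) = mex{0,2} = 1
G(5) = mex{1,0,0} = 2
G(6) = mex{2,1,1} = 0
G(7) = mex{0,2,2,0} = 1
G(8) = mex{1,0,0,1,0} = 2
G(9) = mex{2,1,1,2,1} = 0
G(10) = mex{0,2,2,0,2} = 1
G(11) = mex{1,0,0,1,0} = 2
G(12) = mex{2,1,1,2,1} = 0
G(13) = mex{0,2,2,0,2} = 1
G(14) = mex{1,0,0,1,0} = 2
G(15) = mex{2,1,1,2,1} = 0
G(16) = mex{0,2,2,0,2} = 1
G(17) = mex{1,0,0,1,0} = 2
G(18) = mex{2,1,1,2,1} = 0
G(19) = mex{0,2,2,0,2} = 1
G(20) = mex{1,0,0,1,0} = 2
G(21) = mex{2,1,1,2,1} = 0
G(22) = mex{0,2,2,0,2} = 1
G(23) = mex{1,0,0,1,0} = 2
G(24) = mex{2,1,1,2,1} = 0
G(25) = mex{0,2,2,0,2} = 1
G(26) = mex{1,0,0,1,0} = 2
G_A(26) = 2.
Stack B, S = {8, 9}:
n :  0  1  2  3  4  5  6  7  8  9 10 11 12 13 14 15 16 17 18 19 20
G :  0  0  0  0  0  0  0  0  1  1  1  1  1  1  1  1  2  0  0  0  0
G_B(20) = 0.
Combined Grundy value = 2 ⊕ 0 = 2.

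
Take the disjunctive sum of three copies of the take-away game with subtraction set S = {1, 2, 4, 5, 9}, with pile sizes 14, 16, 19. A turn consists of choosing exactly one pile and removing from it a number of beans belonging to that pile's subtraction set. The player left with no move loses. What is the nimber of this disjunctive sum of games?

All piles use S = {1, 2, 4, 5, 9}:
n :  0  1  2  3  4  5  6  7  8  9 10 11 12 13 14 15 16 17 18 19
G :  0  1  2  0  1  2  0  1  2  3  4  5  3  0  1  2  0  1  2  0
Pile A: G(14) = 1.
Pile B: G(16) = 0.
Pile C: G(19) = 0.
Combined Grundy value = 1 ⊕ 0 ⊕ 0 = 1.

1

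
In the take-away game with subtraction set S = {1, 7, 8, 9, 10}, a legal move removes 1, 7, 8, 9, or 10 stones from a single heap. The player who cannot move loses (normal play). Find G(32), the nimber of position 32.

3

n :  0  1  2  3  4  5  6  7  8  9 10 11 12 13 14 15 16 17 18 19 20 21 22 23 24 25 26 27 28 29 30 31 32
G :  0  1  0  1  0  1  0  1  2  3  2  3  2  3  2  3  4  0  1  0  1  0  1  0  1  2  3  2  3  2  3  2  3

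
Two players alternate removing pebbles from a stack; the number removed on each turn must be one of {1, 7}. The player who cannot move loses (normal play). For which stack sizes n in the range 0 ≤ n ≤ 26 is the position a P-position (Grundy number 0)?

0, 2, 4, 6, 8, 10, 12, 14, 16, 18, 20, 22, 24, 26

n :  0  1  2  3  4  5  6  7  8  9 10 11 12 13 14 15 16 17 18 19 20 21 22 23 24 25 26
G :  0  1  0  1  0  1  0  1  0  1  0  1  0  1  0  1  0  1  0  1  0  1  0  1  0  1  0
P-positions are exactly the n with G(n) = 0.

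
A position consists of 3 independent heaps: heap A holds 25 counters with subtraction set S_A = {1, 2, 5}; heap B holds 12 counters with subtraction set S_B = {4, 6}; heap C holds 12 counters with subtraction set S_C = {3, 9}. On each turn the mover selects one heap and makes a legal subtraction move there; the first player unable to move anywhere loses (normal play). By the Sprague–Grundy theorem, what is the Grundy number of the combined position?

1

Heap A, S = {1, 2, 5}:
n :  0  1  2  3  4  5  6  7  8  9 10 11 12 13 14 15 16 17 18 19 20 21 22 23 24 25
G :  0  1  2  0  1  2  0  1  2  0  1  2  0  1  2  0  1  2  0  1  2  0  1  2  0  1
G_A(25) = 1.
Heap B, S = {4, 6}:
n :  0  1  2  3  4  5  6  7  8  9 10 11 12
G :  0  0  0  0  1  1  1  1  2  2  0  0  0
G_B(12) = 0.
Heap C, S = {3, 9}:
n :  0  1  2  3  4  5  6  7  8  9 10 11 12
G :  0  0  0  1  1  1  0  0  0  1  1  1  0
G_C(12) = 0.
Combined Grundy value = 1 ⊕ 0 ⊕ 0 = 1.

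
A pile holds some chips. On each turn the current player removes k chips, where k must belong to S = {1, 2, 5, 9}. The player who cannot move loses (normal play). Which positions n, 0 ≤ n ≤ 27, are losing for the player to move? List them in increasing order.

0, 3, 6, 10, 13, 16, 20, 23, 26

n :  0  1  2  3  4  5  6  7  8  9 10 11 12 13 14 15 16 17 18 19 20 21 22 23 24 25 26 27
G :  0  1  2  0  1  2  0  1  2  3  0  1  2  0  1  2  0  1  2  3  0  1  2  0  1  2  0  1
P-positions are exactly the n with G(n) = 0.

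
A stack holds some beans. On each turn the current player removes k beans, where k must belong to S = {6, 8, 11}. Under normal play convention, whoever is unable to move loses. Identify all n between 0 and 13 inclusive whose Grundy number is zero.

0, 1, 2, 3, 4, 5

n :  0  1  2  3  4  5  6  7  8  9 10 11 12 13
G :  0  0  0  0  0  0  1  1  1  1  1  1  2  2
P-positions are exactly the n with G(n) = 0.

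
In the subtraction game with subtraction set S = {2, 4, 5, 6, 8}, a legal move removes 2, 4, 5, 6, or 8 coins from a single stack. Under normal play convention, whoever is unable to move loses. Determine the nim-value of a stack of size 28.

4

G(0) = 0
G(1) = mex{} = 0
G(2) = mex{0} = 1
G(3) = mex{0} = 1
G(4) = mex{1,0} = 2
G(5) = mex{1,0,0} = 2
G(6) = mex{2,1,0,0} = 3
G(7) = mex{2,1,1,0} = 3
G(8) = mex{3,2,1,1,0} = 4
G(9) = mex{3,2,2,1,0} = 4
G(10) = mex{4,3,2,2,1} = 0
G(11) = mex{4,3,3,2,1} = 0
G(12) = mex{0,4,3,3,2} = 1
G(13) = mex{0,4,4,3,2} = 1
G(14) = mex{1,0,4,4,3} = 2
G(15) = mex{1,0,0,4,3} = 2
G(16) = mex{2,1,0,0,4} = 3
G(17) = mex{2,1,1,0,4} = 3
G(18) = mex{3,2,1,1,0} = 4
G(19) = mex{3,2,2,1,0} = 4
G(20) = mex{4,3,2,2,1} = 0
G(21) = mex{4,3,3,2,1} = 0
G(22) = mex{0,4,3,3,2} = 1
G(23) = mex{0,4,4,3,2} = 1
G(24) = mex{1,0,4,4,3} = 2
G(25) = mex{1,0,0,4,3} = 2
G(26) = mex{2,1,0,0,4} = 3
G(27) = mex{2,1,1,0,4} = 3
G(28) = mex{3,2,1,1,0} = 4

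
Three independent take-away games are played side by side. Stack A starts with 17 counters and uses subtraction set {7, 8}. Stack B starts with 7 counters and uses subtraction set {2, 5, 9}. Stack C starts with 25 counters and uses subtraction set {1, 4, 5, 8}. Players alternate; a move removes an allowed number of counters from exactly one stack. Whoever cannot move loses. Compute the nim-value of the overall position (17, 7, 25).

Stack A, S = {7, 8}:
G(0) = 0
G(1) = mex{} = 0
G(2) = mex{} = 0
G(3) = mex{} = 0
G(4) = mex{} = 0
G(5) = mex{} = 0
G(6) = mex{} = 0
G(7) = mex{0} = 1
G(8) = mex{0,0} = 1
G(9) = mex{0,0} = 1
G(10) = mex{0,0} = 1
G(11) = mex{0,0} = 1
G(12) = mex{0,0} = 1
G(13) = mex{0,0} = 1
G(14) = mex{1,0} = 2
G(15) = mex{1,1} = 0
G(16) = mex{1,1} = 0
G(17) = mex{1,1} = 0
G_A(17) = 0.
Stack B, S = {2, 5, 9}:
n : 0 1 2 3 4 5 6 7
G : 0 0 1 1 0 2 1 0
G_B(7) = 0.
Stack C, S = {1, 4, 5, 8}:
G(0) = 0
G(1) = mex{0} = 1
G(2) = mex{1} = 0
G(3) = mex{0} = 1
G(4) = mex{1,0} = 2
G(5) = mex{2,1,0} = 3
G(6) = mex{3,0,1} = 2
G(7) = mex{2,1,0} = 3
G(8) = mex{3,2,1,0} = 4
G(9) = mex{4,3,2,1} = 0
G(10) = mex{0,2,3,0} = 1
G(11) = mex{1,3,2,1} = 0
G(12) = mex{0,4,3,2} = 1
G(13) = mex{1,0,4,3} = 2
G(14) = mex{2,1,0,2} = 3
G(15) = mex{3,0,1,3} = 2
G(16) = mex{2,1,0,4} = 3
G(17) = mex{3,2,1,0} = 4
G(18) = mex{4,3,2,1} = 0
G(19) = mex{0,2,3,0} = 1
G(20) = mex{1,3,2,1} = 0
G(21) = mex{0,4,3,2} = 1
G(22) = mex{1,0,4,3} = 2
G(23) = mex{2,1,0,2} = 3
G(24) = mex{3,0,1,3} = 2
G(25) = mex{2,1,0,4} = 3
G_C(25) = 3.
Combined Grundy value = 0 ⊕ 0 ⊕ 3 = 3.

3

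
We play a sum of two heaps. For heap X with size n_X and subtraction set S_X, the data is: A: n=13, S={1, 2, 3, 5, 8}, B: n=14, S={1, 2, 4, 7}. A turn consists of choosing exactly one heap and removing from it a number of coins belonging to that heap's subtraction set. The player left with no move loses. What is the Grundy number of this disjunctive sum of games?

Heap A, S = {1, 2, 3, 5, 8}:
n :  0  1  2  3  4  5  6  7  8  9 10 11 12 13
G :  0  1  2  3  0  1  2  3  4  5  0  1  2  3
G_A(13) = 3.
Heap B, S = {1, 2, 4, 7}:
n :  0  1  2  3  4  5  6  7  8  9 10 11 12 13 14
G :  0  1  2  0  1  2  0  1  2  0  1  2  0  1  2
G_B(14) = 2.
Combined Grundy value = 3 ⊕ 2 = 1.

1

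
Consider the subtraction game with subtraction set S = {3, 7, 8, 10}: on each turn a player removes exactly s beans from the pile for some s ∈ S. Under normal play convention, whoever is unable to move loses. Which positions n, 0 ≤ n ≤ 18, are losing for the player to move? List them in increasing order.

0, 1, 2, 6, 15, 17

G(0) = 0
G(1) = mex{} = 0
G(2) = mex{} = 0
G(3) = mex{0} = 1
G(4) = mex{0} = 1
G(5) = mex{0} = 1
G(6) = mex{1} = 0
G(7) = mex{1,0} = 2
G(8) = mex{1,0,0} = 2
G(9) = mex{0,0,0} = 1
G(10) = mex{2,1,0,0} = 3
G(11) = mex{2,1,1,0} = 3
G(12) = mex{1,1,1,0} = 2
G(13) = mex{3,0,1,1} = 2
G(14) = mex{3,2,0,1} = 4
G(15) = mex{2,2,2,1} = 0
G(16) = mex{2,1,2,0} = 3
G(17) = mex{4,3,1,2} = 0
G(18) = mex{0,3,3,2} = 1
P-positions are exactly the n with G(n) = 0.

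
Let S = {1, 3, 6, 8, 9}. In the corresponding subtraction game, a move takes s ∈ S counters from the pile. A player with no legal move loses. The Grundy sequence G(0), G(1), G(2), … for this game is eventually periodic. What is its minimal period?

14

G(0) = 0
G(1) = mex{0} = 1
G(2) = mex{1} = 0
G(3) = mex{0,0} = 1
G(4) = mex{1,1} = 0
G(5) = mex{0,0} = 1
G(6) = mex{1,1,0} = 2
G(7) = mex{2,0,1} = 3
G(8) = mex{3,1,0,0} = 2
G(9) = mex{2,2,1,1,0} = 3
G(10) = mex{3,3,0,0,1} = 2
G(11) = mex{2,2,1,1,0} = 3
G(12) = mex{3,3,2,0,1} = 4
G(13) = mex{4,2,3,1,0} = 5
G(14) = mex{5,3,2,2,1} = 0
G(15) = mex{0,4,3,3,2} = 1
G(16) = mex{1,5,2,2,3} = 0
G(17) = mex{0,0,3,3,2} = 1
G(18) = mex{1,1,4,2,3} = 0
G(19) = mex{0,0,5,3,2} = 1
G(20) = mex{1,1,0,4,3} = 2
G(21) = mex{2,0,1,5,4} = 3
G(22) = mex{3,1,0,0,5} = 2
G(23) = mex{2,2,1,1,0} = 3
G(24) = mex{3,3,0,0,1} = 2
G(25) = mex{2,2,1,1,0} = 3
G(26) = mex{3,3,2,0,1} = 4
G(27) = mex{4,2,3,1,0} = 5
G(28) = mex{5,3,2,2,1} = 0
G(29) = mex{0,4,3,3,2} = 1
G(n+14) = G(n) holds for n = 0,…,8 (a full window of length max(S) = 9), so the sequence is purely periodic with period 14.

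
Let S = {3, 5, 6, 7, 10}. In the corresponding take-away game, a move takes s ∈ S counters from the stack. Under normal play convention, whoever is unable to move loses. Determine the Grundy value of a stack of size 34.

2

G(0) = 0
G(1) = mex{} = 0
G(2) = mex{} = 0
G(3) = mex{0} = 1
G(4) = mex{0} = 1
G(5) = mex{0,0} = 1
G(6) = mex{1,0,0} = 2
G(7) = mex{1,0,0,0} = 2
G(8) = mex{1,1,0,0} = 2
G(9) = mex{2,1,1,0} = 3
G(10) = mex{2,1,1,1,0} = 3
G(11) = mex{2,2,1,1,0} = 3
G(12) = mex{3,2,2,1,0} = 4
G(13) = mex{3,2,2,2,1} = 0
G(14) = mex{3,3,2,2,1} = 0
G(15) = mex{4,3,3,2,1} = 0
G(16) = mex{0,3,3,3,2} = 1
G(17) = mex{0,4,3,3,2} = 1
G(18) = mex{0,0,4,3,2} = 1
G(19) = mex{1,0,0,4,3} = 2
G(20) = mex{1,0,0,0,3} = 2
G(21) = mex{1,1,0,0,3} = 2
G(22) = mex{2,1,1,0,4} = 3
G(23) = mex{2,1,1,1,0} = 3
G(24) = mex{2,2,1,1,0} = 3
G(25) = mex{3,2,2,1,0} = 4
G(26) = mex{3,2,2,2,1} = 0
G(27) = mex{3,3,2,2,1} = 0
G(28) = mex{4,3,3,2,1} = 0
G(29) = mex{0,3,3,3,2} = 1
G(30) = mex{0,4,3,3,2} = 1
G(31) = mex{0,0,4,3,2} = 1
G(32) = mex{1,0,0,4,3} = 2
G(33) = mex{1,0,0,0,3} = 2
G(34) = mex{1,1,0,0,3} = 2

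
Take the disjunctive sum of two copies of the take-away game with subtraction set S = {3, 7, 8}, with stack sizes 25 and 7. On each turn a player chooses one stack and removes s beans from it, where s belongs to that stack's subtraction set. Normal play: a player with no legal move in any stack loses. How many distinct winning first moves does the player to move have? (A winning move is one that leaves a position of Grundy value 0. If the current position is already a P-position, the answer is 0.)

2

All stacks use S = {3, 7, 8}:
n :  0  1  2  3  4  5  6  7  8  9 10 11 12 13 14 15 16 17 18 19 20 21 22 23 24 25
G :  0  0  0  1  1  1  0  2  2  1  3  0  0  2  1  1  0  0  2  1  1  0  0  2  1  1
Stack A: G(25) = 1.
Stack B: G(7) = 2.
Combined Grundy value = 1 ⊕ 2 = 3.
A winning move leaves total XOR = 0, i.e. changes one component's Grundy value g to g ⊕ X where X is the current total.
Stack A: need g' = 1⊕3 = 2. Options: 25−3→G=0, 25−7→G=2, 25−8→G=0. Hits: 1.
Stack B: need g' = 2⊕3 = 1. Options: 7−3→G=1, 7−7→G=0. Hits: 1.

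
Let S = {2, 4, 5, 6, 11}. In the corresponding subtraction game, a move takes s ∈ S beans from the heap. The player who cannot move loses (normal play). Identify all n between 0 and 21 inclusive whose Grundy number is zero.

n :  0  1  2  3  4  5  6  7  8  9 10 11 12 13 14 15 16 17 18 19 20 21
G :  0  0  1  1  2  2  3  3  0  0  1  1  2  2  3  3  0  0  1  1  2  2
P-positions are exactly the n with G(n) = 0.

0, 1, 8, 9, 16, 17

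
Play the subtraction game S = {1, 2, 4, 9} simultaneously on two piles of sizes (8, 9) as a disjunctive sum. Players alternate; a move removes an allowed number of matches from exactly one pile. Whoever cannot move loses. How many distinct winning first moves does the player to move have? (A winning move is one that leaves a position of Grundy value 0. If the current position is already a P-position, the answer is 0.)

All piles use S = {1, 2, 4, 9}:
G(0) = 0
G(1) = mex{0} = 1
G(2) = mex{1,0} = 2
G(3) = mex{2,1} = 0
G(4) = mex{0,2,0} = 1
G(5) = mex{1,0,1} = 2
G(6) = mex{2,1,2} = 0
G(7) = mex{0,2,0} = 1
G(8) = mex{1,0,1} = 2
G(9) = mex{2,1,2,0} = 3
Pile A: G(8) = 2.
Pile B: G(9) = 3.
Combined Grundy value = 2 ⊕ 3 = 1.
A winning move leaves total XOR = 0, i.e. changes one component's Grundy value g to g ⊕ X where X is the current total.
Pile A: need g' = 2⊕1 = 3. Options: 8−1→G=1, 8−2→G=0, 8−4→G=1. Hits: 0.
Pile B: need g' = 3⊕1 = 2. Options: 9−1→G=2, 9−2→G=1, 9−4→G=2, 9−9→G=0. Hits: 2.

2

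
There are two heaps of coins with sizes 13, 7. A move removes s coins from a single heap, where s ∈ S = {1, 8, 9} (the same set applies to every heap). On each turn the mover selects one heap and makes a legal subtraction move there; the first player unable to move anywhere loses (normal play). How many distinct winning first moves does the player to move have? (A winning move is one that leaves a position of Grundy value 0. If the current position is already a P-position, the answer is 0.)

All heaps use S = {1, 8, 9}:
G(0) = 0
G(1) = mex{0} = 1
G(2) = mex{1} = 0
G(3) = mex{0} = 1
G(4) = mex{1} = 0
G(5) = mex{0} = 1
G(6) = mex{1} = 0
G(7) = mex{0} = 1
G(8) = mex{1,0} = 2
G(9) = mex{2,1,0} = 3
G(10) = mex{3,0,1} = 2
G(11) = mex{2,1,0} = 3
G(12) = mex{3,0,1} = 2
G(13) = mex{2,1,0} = 3
Heap A: G(13) = 3.
Heap B: G(7) = 1.
Combined Grundy value = 3 ⊕ 1 = 2.
A winning move leaves total XOR = 0, i.e. changes one component's Grundy value g to g ⊕ X where X is the current total.
Heap A: need g' = 3⊕2 = 1. Options: 13−1→G=2, 13−8→G=1, 13−9→G=0. Hits: 1.
Heap B: need g' = 1⊕2 = 3. Options: 7−1→G=0. Hits: 0.

1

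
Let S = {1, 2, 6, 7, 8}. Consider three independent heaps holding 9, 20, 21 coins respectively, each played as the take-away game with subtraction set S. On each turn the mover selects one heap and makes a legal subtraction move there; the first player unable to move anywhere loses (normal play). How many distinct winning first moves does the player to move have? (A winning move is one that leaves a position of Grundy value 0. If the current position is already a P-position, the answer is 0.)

All heaps use S = {1, 2, 6, 7, 8}:
n :  0  1  2  3  4  5  6  7  8  9 10 11 12 13 14 15 16 17 18 19 20 21
G :  0  1  2  0  1  2  3  4  5  3  4  5  0  1  2  0  1  2  3  4  5  3
Heap A: G(9) = 3.
Heap B: G(20) = 5.
Heap C: G(21) = 3.
Combined Grundy value = 3 ⊕ 5 ⊕ 3 = 5.
A winning move leaves total XOR = 0, i.e. changes one component's Grundy value g to g ⊕ X where X is the current total.
Heap A: need g' = 3⊕5 = 6. Options: 9−1→G=5, 9−2→G=4, 9−6→G=0, 9−7→G=2, 9−8→G=1. Hits: 0.
Heap B: need g' = 5⊕5 = 0. Options: 20−1→G=4, 20−2→G=3, 20−6→G=2, 20−7→G=1, 20−8→G=0. Hits: 1.
Heap C: need g' = 3⊕5 = 6. Options: 21−1→G=5, 21−2→G=4, 21−6→G=0, 21−7→G=2, 21−8→G=1. Hits: 0.

1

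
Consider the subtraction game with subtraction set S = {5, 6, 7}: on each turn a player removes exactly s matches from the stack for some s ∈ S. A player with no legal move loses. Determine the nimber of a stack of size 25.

n :  0  1  2  3  4  5  6  7  8  9 10 11 12 13 14 15 16 17 18 19 20 21 22 23 24 25
G :  0  0  0  0  0  1  1  1  1  1  2  2  0  0  0  0  0  1  1  1  1  1  2  2  0  0

0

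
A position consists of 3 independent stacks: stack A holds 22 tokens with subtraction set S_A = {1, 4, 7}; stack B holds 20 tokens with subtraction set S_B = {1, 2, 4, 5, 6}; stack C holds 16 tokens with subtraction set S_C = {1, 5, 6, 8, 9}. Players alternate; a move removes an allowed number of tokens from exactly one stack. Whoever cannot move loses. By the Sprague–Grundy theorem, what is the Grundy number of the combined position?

1

Stack A, S = {1, 4, 7}:
n :  0  1  2  3  4  5  6  7  8  9 10 11 12 13 14 15 16 17 18 19 20 21 22
G :  0  1  0  1  2  0  1  2  0  1  0  1  2  0  1  2  0  1  0  1  2  0  1
G_A(22) = 1.
Stack B, S = {1, 2, 4, 5, 6}:
n :  0  1  2  3  4  5  6  7  8  9 10 11 12 13 14 15 16 17 18 19 20
G :  0  1  2  0  1  2  3  4  5  3  0  1  2  0  1  2  3  4  5  3  0
G_B(20) = 0.
Stack C, S = {1, 5, 6, 8, 9}:
G(0) = 0
G(1) = mex{0} = 1
G(2) = mex{1} = 0
G(3) = mex{0} = 1
G(4) = mex{1} = 0
G(5) = mex{0,0} = 1
G(6) = mex{1,1,0} = 2
G(7) = mex{2,0,1} = 3
G(8) = mex{3,1,0,0} = 2
G(9) = mex{2,0,1,1,0} = 3
G(10) = mex{3,1,0,0,1} = 2
G(11) = mex{2,2,1,1,0} = 3
G(12) = mex{3,3,2,0,1} = 4
G(13) = mex{4,2,3,1,0} = 5
G(14) = mex{5,3,2,2,1} = 0
G(15) = mex{0,2,3,3,2} = 1
G(16) = mex{1,3,2,2,3} = 0
G_C(16) = 0.
Combined Grundy value = 1 ⊕ 0 ⊕ 0 = 1.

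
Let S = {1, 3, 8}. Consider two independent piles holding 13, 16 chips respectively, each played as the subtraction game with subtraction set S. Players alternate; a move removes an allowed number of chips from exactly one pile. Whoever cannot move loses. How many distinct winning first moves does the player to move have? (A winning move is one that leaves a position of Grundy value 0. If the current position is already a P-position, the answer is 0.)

4

All piles use S = {1, 3, 8}:
G(0) = 0
G(1) = mex{0} = 1
G(2) = mex{1} = 0
G(3) = mex{0,0} = 1
G(4) = mex{1,1} = 0
G(5) = mex{0,0} = 1
G(6) = mex{1,1} = 0
G(7) = mex{0,0} = 1
G(8) = mex{1,1,0} = 2
G(9) = mex{2,0,1} = 3
G(10) = mex{3,1,0} = 2
G(11) = mex{2,2,1} = 0
G(12) = mex{0,3,0} = 1
G(13) = mex{1,2,1} = 0
G(14) = mex{0,0,0} = 1
G(15) = mex{1,1,1} = 0
G(16) = mex{0,0,2} = 1
Pile A: G(13) = 0.
Pile B: G(16) = 1.
Combined Grundy value = 0 ⊕ 1 = 1.
A winning move leaves total XOR = 0, i.e. changes one component's Grundy value g to g ⊕ X where X is the current total.
Pile A: need g' = 0⊕1 = 1. Options: 13−1→G=1, 13−3→G=2, 13−8→G=1. Hits: 2.
Pile B: need g' = 1⊕1 = 0. Options: 16−1→G=0, 16−3→G=0, 16−8→G=2. Hits: 2.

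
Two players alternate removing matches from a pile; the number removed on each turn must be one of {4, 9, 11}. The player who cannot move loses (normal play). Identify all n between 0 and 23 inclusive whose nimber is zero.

0, 1, 2, 3, 8, 15, 16, 18, 21, 23

G(0) = 0
G(1) = mex{} = 0
G(2) = mex{} = 0
G(3) = mex{} = 0
G(4) = mex{0} = 1
G(5) = mex{0} = 1
G(6) = mex{0} = 1
G(7) = mex{0} = 1
G(8) = mex{1} = 0
G(9) = mex{1,0} = 2
G(10) = mex{1,0} = 2
G(11) = mex{1,0,0} = 2
G(12) = mex{0,0,0} = 1
G(13) = mex{2,1,0} = 3
G(14) = mex{2,1,0} = 3
G(15) = mex{2,1,1} = 0
G(16) = mex{1,1,1} = 0
G(17) = mex{3,0,1} = 2
G(18) = mex{3,2,1} = 0
G(19) = mex{0,2,0} = 1
G(20) = mex{0,2,2} = 1
G(21) = mex{2,1,2} = 0
G(22) = mex{0,3,2} = 1
G(23) = mex{1,3,1} = 0
P-positions are exactly the n with G(n) = 0.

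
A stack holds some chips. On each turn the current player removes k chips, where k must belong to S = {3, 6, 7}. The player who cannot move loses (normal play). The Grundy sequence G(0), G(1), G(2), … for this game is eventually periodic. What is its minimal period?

10

n :  0  1  2  3  4  5  6  7  8  9 10 11 12 13 14 15 16 17 18 19 20 21
G :  0  0  0  1  1  1  2  2  2  3  0  0  0  1  1  1  2  2  2  3  0  0
G(n+10) = G(n) holds for n = 0,…,6 (a full window of length max(S) = 7), so the sequence is purely periodic with period 10.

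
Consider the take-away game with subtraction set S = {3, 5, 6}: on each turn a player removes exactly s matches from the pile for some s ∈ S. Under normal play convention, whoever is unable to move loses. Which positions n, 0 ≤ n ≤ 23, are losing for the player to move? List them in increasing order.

0, 1, 2, 9, 10, 11, 18, 19, 20

n :  0  1  2  3  4  5  6  7  8  9 10 11 12 13 14 15 16 17 18 19 20 21 22 23
G :  0  0  0  1  1  1  2  2  2  0  0  0  1  1  1  2  2  2  0  0  0  1  1  1
P-positions are exactly the n with G(n) = 0.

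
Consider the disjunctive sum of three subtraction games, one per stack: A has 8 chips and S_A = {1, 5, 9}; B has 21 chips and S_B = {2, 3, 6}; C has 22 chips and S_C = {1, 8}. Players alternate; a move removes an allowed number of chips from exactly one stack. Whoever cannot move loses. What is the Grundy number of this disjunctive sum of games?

Stack A, S = {1, 5, 9}:
G(0) = 0
G(1) = mex{0} = 1
G(2) = mex{1} = 0
G(3) = mex{0} = 1
G(4) = mex{1} = 0
G(5) = mex{0,0} = 1
G(6) = mex{1,1} = 0
G(7) = mex{0,0} = 1
G(8) = mex{1,1} = 0
G_A(8) = 0.
Stack B, S = {2, 3, 6}:
n :  0  1  2  3  4  5  6  7  8  9 10 11 12 13 14 15 16 17 18 19 20 21
G :  0  0  1  1  2  0  3  1  2  0  0  1  1  2  0  3  1  2  0  0  1  1
G_B(21) = 1.
Stack C, S = {1, 8}:
G(0) = 0
G(1) = mex{0} = 1
G(2) = mex{1} = 0
G(3) = mex{0} = 1
G(4) = mex{1} = 0
G(5) = mex{0} = 1
G(6) = mex{1} = 0
G(7) = mex{0} = 1
G(8) = mex{1,0} = 2
G(9) = mex{2,1} = 0
G(10) = mex{0,0} = 1
G(11) = mex{1,1} = 0
G(12) = mex{0,0} = 1
G(13) = mex{1,1} = 0
G(14) = mex{0,0} = 1
G(15) = mex{1,1} = 0
G(16) = mex{0,2} = 1
G(17) = mex{1,0} = 2
G(18) = mex{2,1} = 0
G(19) = mex{0,0} = 1
G(20) = mex{1,1} = 0
G(21) = mex{0,0} = 1
G(22) = mex{1,1} = 0
G_C(22) = 0.
Combined Grundy value = 0 ⊕ 1 ⊕ 0 = 1.

1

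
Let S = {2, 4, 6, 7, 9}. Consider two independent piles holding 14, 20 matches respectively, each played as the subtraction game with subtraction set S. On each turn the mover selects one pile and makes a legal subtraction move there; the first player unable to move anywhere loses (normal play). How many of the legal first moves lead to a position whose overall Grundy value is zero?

All piles use S = {2, 4, 6, 7, 9}:
n :  0  1  2  3  4  5  6  7  8  9 10 11 12 13 14 15 16 17 18 19 20
G :  0  0  1  1  2  2  3  3  4  4  5  0  0  1  1  2  2  3  3  4  4
Pile A: G(14) = 1.
Pile B: G(20) = 4.
Combined Grundy value = 1 ⊕ 4 = 5.
A winning move leaves total XOR = 0, i.e. changes one component's Grundy value g to g ⊕ X where X is the current total.
Pile A: need g' = 1⊕5 = 4. Options: 14−2→G=0, 14−4→G=5, 14−6→G=4, 14−7→G=3, 14−9→G=2. Hits: 1.
Pile B: need g' = 4⊕5 = 1. Options: 20−2→G=3, 20−4→G=2, 20−6→G=1, 20−7→G=1, 20−9→G=0. Hits: 2.

3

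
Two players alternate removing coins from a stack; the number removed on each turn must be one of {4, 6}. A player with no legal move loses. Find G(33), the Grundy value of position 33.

n :  0  1  2  3  4  5  6  7  8  9 10 11 12 13 14 15 16 17 18 19 20 21 22 23 24 25 26 27 28 29 30 31 32 33
G :  0  0  0  0  1  1  1  1  2  2  0  0  0  0  1  1  1  1  2  2  0  0  0  0  1  1  1  1  2  2  0  0  0  0

0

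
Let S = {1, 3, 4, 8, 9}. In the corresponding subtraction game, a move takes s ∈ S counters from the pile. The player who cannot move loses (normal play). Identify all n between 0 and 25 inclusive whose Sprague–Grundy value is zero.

G(0) = 0
G(1) = mex{0} = 1
G(2) = mex{1} = 0
G(3) = mex{0,0} = 1
G(4) = mex{1,1,0} = 2
G(5) = mex{2,0,1} = 3
G(6) = mex{3,1,0} = 2
G(7) = mex{2,2,1} = 0
G(8) = mex{0,3,2,0} = 1
G(9) = mex{1,2,3,1,0} = 4
G(10) = mex{4,0,2,0,1} = 3
G(11) = mex{3,1,0,1,0} = 2
G(12) = mex{2,4,1,2,1} = 0
G(13) = mex{0,3,4,3,2} = 1
G(14) = mex{1,2,3,2,3} = 0
G(15) = mex{0,0,2,0,2} = 1
G(16) = mex{1,1,0,1,0} = 2
G(17) = mex{2,0,1,4,1} = 3
G(18) = mex{3,1,0,3,4} = 2
G(19) = mex{2,2,1,2,3} = 0
G(20) = mex{0,3,2,0,2} = 1
G(21) = mex{1,2,3,1,0} = 4
G(22) = mex{4,0,2,0,1} = 3
G(23) = mex{3,1,0,1,0} = 2
G(24) = mex{2,4,1,2,1} = 0
G(25) = mex{0,3,4,3,2} = 1
P-positions are exactly the n with G(n) = 0.

0, 2, 7, 12, 14, 19, 24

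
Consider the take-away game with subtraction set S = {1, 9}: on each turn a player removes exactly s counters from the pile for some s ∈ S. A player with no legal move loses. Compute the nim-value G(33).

1

G(0) = 0
G(1) = mex{0} = 1
G(2) = mex{1} = 0
G(3) = mex{0} = 1
G(4) = mex{1} = 0
G(5) = mex{0} = 1
G(6) = mex{1} = 0
G(7) = mex{0} = 1
G(8) = mex{1} = 0
G(9) = mex{0,0} = 1
G(10) = mex{1,1} = 0
G(11) = mex{0,0} = 1
G(12) = mex{1,1} = 0
G(13) = mex{0,0} = 1
G(14) = mex{1,1} = 0
G(15) = mex{0,0} = 1
G(16) = mex{1,1} = 0
G(17) = mex{0,0} = 1
G(18) = mex{1,1} = 0
G(19) = mex{0,0} = 1
G(20) = mex{1,1} = 0
G(21) = mex{0,0} = 1
G(22) = mex{1,1} = 0
G(23) = mex{0,0} = 1
G(24) = mex{1,1} = 0
G(25) = mex{0,0} = 1
G(26) = mex{1,1} = 0
G(27) = mex{0,0} = 1
G(28) = mex{1,1} = 0
G(29) = mex{0,0} = 1
G(30) = mex{1,1} = 0
G(31) = mex{0,0} = 1
G(32) = mex{1,1} = 0
G(33) = mex{0,0} = 1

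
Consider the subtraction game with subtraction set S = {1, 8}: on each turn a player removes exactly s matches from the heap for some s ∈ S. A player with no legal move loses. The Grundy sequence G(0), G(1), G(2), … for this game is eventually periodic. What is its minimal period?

n :  0  1  2  3  4  5  6  7  8  9 10 11 12 13 14 15 16 17 18 19
G :  0  1  0  1  0  1  0  1  2  0  1  0  1  0  1  0  1  2  0  1
G(n+9) = G(n) holds for n = 0,…,7 (a full window of length max(S) = 8), so the sequence is purely periodic with period 9.

9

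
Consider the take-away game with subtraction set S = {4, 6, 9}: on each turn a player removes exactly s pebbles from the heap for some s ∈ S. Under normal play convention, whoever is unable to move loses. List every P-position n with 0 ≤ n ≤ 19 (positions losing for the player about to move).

G(0) = 0
G(1) = mex{} = 0
G(2) = mex{} = 0
G(3) = mex{} = 0
G(4) = mex{0} = 1
G(5) = mex{0} = 1
G(6) = mex{0,0} = 1
G(7) = mex{0,0} = 1
G(8) = mex{1,0} = 2
G(9) = mex{1,0,0} = 2
G(10) = mex{1,1,0} = 2
G(11) = mex{1,1,0} = 2
G(12) = mex{2,1,0} = 3
G(13) = mex{2,1,1} = 0
G(14) = mex{2,2,1} = 0
G(15) = mex{2,2,1} = 0
G(16) = mex{3,2,1} = 0
G(17) = mex{0,2,2} = 1
G(18) = mex{0,3,2} = 1
G(19) = mex{0,0,2} = 1
P-positions are exactly the n with G(n) = 0.

0, 1, 2, 3, 13, 14, 15, 16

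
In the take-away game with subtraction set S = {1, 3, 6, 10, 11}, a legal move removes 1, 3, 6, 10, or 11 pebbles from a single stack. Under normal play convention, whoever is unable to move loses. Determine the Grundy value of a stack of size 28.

3

G(0) = 0
G(1) = mex{0} = 1
G(2) = mex{1} = 0
G(3) = mex{0,0} = 1
G(4) = mex{1,1} = 0
G(5) = mex{0,0} = 1
G(6) = mex{1,1,0} = 2
G(7) = mex{2,0,1} = 3
G(8) = mex{3,1,0} = 2
G(9) = mex{2,2,1} = 0
G(10) = mex{0,3,0,0} = 1
G(11) = mex{1,2,1,1,0} = 3
G(12) = mex{3,0,2,0,1} = 4
G(13) = mex{4,1,3,1,0} = 2
G(14) = mex{2,3,2,0,1} = 4
G(15) = mex{4,4,0,1,0} = 2
G(16) = mex{2,2,1,2,1} = 0
G(17) = mex{0,4,3,3,2} = 1
G(18) = mex{1,2,4,2,3} = 0
G(19) = mex{0,0,2,0,2} = 1
G(20) = mex{1,1,4,1,0} = 2
G(21) = mex{2,0,2,3,1} = 4
G(22) = mex{4,1,0,4,3} = 2
G(23) = mex{2,2,1,2,4} = 0
G(24) = mex{0,4,0,4,2} = 1
G(25) = mex{1,2,1,2,4} = 0
G(26) = mex{0,0,2,0,2} = 1
G(27) = mex{1,1,4,1,0} = 2
G(28) = mex{2,0,2,0,1} = 3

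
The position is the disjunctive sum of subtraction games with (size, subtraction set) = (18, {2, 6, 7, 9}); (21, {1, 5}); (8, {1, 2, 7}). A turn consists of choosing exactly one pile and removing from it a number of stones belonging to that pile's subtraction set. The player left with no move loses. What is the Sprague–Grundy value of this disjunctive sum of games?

2

Pile A, S = {2, 6, 7, 9}:
n :  0  1  2  3  4  5  6  7  8  9 10 11 12 13 14 15 16 17 18
G :  0  0  1  1  0  0  1  1  2  2  3  3  2  2  3  0  0  1  1
G_A(18) = 1.
Pile B, S = {1, 5}:
n :  0  1  2  3  4  5  6  7  8  9 10 11 12 13 14 15 16 17 18 19 20 21
G :  0  1  0  1  0  1  0  1  0  1  0  1  0  1  0  1  0  1  0  1  0  1
G_B(21) = 1.
Pile C, S = {1, 2, 7}:
G(0) = 0
G(1) = mex{0} = 1
G(2) = mex{1,0} = 2
G(3) = mex{2,1} = 0
G(4) = mex{0,2} = 1
G(5) = mex{1,0} = 2
G(6) = mex{2,1} = 0
G(7) = mex{0,2,0} = 1
G(8) = mex{1,0,1} = 2
G_C(8) = 2.
Combined Grundy value = 1 ⊕ 1 ⊕ 2 = 2.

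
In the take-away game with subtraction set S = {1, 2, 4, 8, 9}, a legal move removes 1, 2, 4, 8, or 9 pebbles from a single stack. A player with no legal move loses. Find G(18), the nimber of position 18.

2

n :  0  1  2  3  4  5  6  7  8  9 10 11 12 13 14 15 16 17 18
G :  0  1  2  0  1  2  0  1  2  3  4  5  3  0  1  2  0  1  2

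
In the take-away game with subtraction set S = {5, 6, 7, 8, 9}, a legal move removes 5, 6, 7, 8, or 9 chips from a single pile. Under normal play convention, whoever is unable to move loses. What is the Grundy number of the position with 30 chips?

G(0) = 0
G(1) = mex{} = 0
G(2) = mex{} = 0
G(3) = mex{} = 0
G(4) = mex{} = 0
G(5) = mex{0} = 1
G(6) = mex{0,0} = 1
G(7) = mex{0,0,0} = 1
G(8) = mex{0,0,0,0} = 1
G(9) = mex{0,0,0,0,0} = 1
G(10) = mex{1,0,0,0,0} = 2
G(11) = mex{1,1,0,0,0} = 2
G(12) = mex{1,1,1,0,0} = 2
G(13) = mex{1,1,1,1,0} = 2
G(14) = mex{1,1,1,1,1} = 0
G(15) = mex{2,1,1,1,1} = 0
G(16) = mex{2,2,1,1,1} = 0
G(17) = mex{2,2,2,1,1} = 0
G(18) = mex{2,2,2,2,1} = 0
G(19) = mex{0,2,2,2,2} = 1
G(20) = mex{0,0,2,2,2} = 1
G(21) = mex{0,0,0,2,2} = 1
G(22) = mex{0,0,0,0,2} = 1
G(23) = mex{0,0,0,0,0} = 1
G(24) = mex{1,0,0,0,0} = 2
G(25) = mex{1,1,0,0,0} = 2
G(26) = mex{1,1,1,0,0} = 2
G(27) = mex{1,1,1,1,0} = 2
G(28) = mex{1,1,1,1,1} = 0
G(29) = mex{2,1,1,1,1} = 0
G(30) = mex{2,2,1,1,1} = 0

0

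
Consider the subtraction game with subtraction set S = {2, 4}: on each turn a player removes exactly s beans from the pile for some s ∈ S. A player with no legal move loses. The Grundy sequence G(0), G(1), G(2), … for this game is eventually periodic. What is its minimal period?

6

n :  0  1  2  3  4  5  6  7  8  9 10 11 12 13 14
G :  0  0  1  1  2  2  0  0  1  1  2  2  0  0  1
G(n+6) = G(n) holds for n = 0,…,3 (a full window of length max(S) = 4), so the sequence is purely periodic with period 6.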